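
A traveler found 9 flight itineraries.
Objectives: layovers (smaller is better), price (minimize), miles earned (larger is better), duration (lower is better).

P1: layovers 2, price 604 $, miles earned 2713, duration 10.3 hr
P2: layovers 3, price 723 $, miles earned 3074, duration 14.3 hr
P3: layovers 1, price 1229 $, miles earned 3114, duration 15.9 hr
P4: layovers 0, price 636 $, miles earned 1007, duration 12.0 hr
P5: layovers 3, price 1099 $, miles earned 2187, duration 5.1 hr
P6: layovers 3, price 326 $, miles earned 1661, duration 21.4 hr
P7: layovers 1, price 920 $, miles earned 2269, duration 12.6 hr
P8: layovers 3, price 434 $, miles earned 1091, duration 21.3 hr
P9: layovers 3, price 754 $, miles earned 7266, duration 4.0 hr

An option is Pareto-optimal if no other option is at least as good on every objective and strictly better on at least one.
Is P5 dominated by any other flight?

Yes

P9 vs P5: layovers 3≤3, price 754≤1099, miles earned 7266≥2187, duration 4.0≤5.1 — P9 is at least as good on every objective and strictly better on at least one, so P9 dominates P5.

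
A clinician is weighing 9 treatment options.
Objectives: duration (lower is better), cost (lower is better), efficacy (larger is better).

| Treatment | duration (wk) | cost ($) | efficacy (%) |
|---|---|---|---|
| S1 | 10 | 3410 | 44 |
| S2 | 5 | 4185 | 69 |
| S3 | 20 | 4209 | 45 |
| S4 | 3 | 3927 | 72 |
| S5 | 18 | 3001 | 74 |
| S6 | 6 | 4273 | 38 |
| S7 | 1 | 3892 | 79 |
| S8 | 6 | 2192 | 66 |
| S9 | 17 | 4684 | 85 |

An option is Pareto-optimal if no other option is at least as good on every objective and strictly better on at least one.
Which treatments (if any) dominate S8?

none

S1: worse on duration (10 vs 6).
S2: worse on cost (4185 vs 2192).
S3: worse on duration (20 vs 6).
S4: worse on cost (3927 vs 2192).
S5: worse on duration (18 vs 6).
S6: worse on cost (4273 vs 2192).
S7: worse on cost (3892 vs 2192).
S9: worse on duration (17 vs 6).
No option dominates S8.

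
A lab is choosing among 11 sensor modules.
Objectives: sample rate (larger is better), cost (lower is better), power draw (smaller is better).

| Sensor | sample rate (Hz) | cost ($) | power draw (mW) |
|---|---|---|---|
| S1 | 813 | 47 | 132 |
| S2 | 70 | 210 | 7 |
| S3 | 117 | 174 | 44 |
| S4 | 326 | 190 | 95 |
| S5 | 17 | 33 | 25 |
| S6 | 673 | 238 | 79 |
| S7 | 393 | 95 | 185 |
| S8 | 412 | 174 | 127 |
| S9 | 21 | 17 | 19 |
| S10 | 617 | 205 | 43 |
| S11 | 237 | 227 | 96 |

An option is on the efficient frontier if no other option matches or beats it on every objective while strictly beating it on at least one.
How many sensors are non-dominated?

S1: not dominated (best sample rate).
S2: not dominated (best power draw).
S3: not dominated.
S4: not dominated.
S5: dominated by S9 (sample rate 21≥17, cost 17≤33, power draw 19≤25).
S6: not dominated.
S7: dominated by S1 (sample rate 813≥393, cost 47≤95, power draw 132≤185).
S8: not dominated.
S9: not dominated (best cost).
S10: not dominated.
S11: dominated by S4 (sample rate 326≥237, cost 190≤227, power draw 95≤96).
Pareto-optimal: S1, S2, S3, S4, S6, S8, S9, S10 → 8.

8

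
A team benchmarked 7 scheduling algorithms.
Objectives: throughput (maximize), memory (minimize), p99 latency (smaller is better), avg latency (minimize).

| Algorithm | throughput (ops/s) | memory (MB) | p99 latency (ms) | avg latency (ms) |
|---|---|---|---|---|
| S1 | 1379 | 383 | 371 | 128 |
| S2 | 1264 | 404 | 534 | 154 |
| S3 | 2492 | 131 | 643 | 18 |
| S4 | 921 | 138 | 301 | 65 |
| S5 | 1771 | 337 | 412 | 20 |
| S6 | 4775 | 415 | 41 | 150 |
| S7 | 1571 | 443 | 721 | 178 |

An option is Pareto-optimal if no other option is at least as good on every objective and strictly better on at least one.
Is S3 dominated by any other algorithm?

S1: worse on throughput (1379 vs 2492).
S2: worse on throughput (1264 vs 2492).
S4: worse on throughput (921 vs 2492).
S5: worse on throughput (1771 vs 2492).
S6: worse on memory (415 vs 131).
S7: worse on throughput (1571 vs 2492).
No option is at least as good as S3 on every objective and strictly better on one.

No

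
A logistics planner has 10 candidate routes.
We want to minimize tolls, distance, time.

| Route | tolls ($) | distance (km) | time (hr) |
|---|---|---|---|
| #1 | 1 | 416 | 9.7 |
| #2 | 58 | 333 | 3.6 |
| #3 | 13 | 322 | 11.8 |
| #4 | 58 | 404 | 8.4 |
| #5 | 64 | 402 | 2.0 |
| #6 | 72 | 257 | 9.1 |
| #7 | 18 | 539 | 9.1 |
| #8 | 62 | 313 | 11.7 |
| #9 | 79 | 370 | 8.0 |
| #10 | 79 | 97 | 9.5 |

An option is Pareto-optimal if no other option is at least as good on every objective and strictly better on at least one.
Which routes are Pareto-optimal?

#1, #2, #3, #5, #6, #7, #8, #10

#1: not dominated (best tolls).
#2: not dominated.
#3: not dominated.
#4: dominated by #2 (tolls 58≤58, distance 333≤404, time 3.6≤8.4).
#5: not dominated (best time).
#6: not dominated.
#7: not dominated.
#8: not dominated.
#9: dominated by #2 (tolls 58≤79, distance 333≤370, time 3.6≤8.0).
#10: not dominated (best distance).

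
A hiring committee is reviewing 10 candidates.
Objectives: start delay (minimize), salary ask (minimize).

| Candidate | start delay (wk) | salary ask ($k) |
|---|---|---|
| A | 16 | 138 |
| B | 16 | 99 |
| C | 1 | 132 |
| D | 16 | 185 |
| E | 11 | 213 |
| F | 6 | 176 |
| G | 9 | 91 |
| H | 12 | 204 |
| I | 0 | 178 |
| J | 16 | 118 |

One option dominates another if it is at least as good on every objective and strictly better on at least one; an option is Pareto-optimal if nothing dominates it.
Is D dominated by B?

Yes

B vs D: start delay 16≤16, salary ask 99≤185 — B is at least as good on every objective with at least one strict improvement.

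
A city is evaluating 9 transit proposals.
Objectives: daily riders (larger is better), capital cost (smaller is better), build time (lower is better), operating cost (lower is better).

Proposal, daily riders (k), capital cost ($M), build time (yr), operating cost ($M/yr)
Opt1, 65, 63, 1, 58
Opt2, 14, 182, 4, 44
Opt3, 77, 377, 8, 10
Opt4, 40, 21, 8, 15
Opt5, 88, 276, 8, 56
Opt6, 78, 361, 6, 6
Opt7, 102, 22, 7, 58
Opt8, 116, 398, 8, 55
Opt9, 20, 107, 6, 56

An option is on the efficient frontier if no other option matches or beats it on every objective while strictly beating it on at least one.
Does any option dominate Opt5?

Opt1: worse on daily riders (65 vs 88).
Opt2: worse on daily riders (14 vs 88).
Opt3: worse on daily riders (77 vs 88).
Opt4: worse on daily riders (40 vs 88).
Opt6: worse on daily riders (78 vs 88).
Opt7: worse on operating cost (58 vs 56).
Opt8: worse on capital cost (398 vs 276).
Opt9: worse on daily riders (20 vs 88).
No option is at least as good as Opt5 on every objective and strictly better on one.

No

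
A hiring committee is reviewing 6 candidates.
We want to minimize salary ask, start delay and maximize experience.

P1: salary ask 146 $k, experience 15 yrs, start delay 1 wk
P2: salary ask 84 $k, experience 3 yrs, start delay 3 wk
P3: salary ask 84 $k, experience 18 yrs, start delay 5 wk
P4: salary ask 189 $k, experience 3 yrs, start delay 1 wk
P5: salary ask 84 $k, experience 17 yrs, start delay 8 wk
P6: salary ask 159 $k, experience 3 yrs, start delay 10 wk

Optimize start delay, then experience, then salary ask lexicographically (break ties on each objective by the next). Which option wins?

First minimize start delay: best is 1, kept {P1, P4}.
Then maximize experience: best is 15, kept {P1}.

P1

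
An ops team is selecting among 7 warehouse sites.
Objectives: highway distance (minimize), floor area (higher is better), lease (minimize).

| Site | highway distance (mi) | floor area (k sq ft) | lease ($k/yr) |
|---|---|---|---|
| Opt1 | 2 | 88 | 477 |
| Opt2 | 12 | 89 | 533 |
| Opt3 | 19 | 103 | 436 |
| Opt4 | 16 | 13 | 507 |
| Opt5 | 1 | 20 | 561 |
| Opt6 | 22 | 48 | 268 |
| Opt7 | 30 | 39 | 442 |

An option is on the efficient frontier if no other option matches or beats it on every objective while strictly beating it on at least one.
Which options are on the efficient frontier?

Opt1, Opt2, Opt3, Opt5, Opt6

Opt1: not dominated.
Opt2: not dominated.
Opt3: not dominated (best floor area).
Opt4: dominated by Opt1 (highway distance 2≤16, floor area 88≥13, lease 477≤507).
Opt5: not dominated (best highway distance).
Opt6: not dominated (best lease).
Opt7: dominated by Opt3 (highway distance 19≤30, floor area 103≥39, lease 436≤442).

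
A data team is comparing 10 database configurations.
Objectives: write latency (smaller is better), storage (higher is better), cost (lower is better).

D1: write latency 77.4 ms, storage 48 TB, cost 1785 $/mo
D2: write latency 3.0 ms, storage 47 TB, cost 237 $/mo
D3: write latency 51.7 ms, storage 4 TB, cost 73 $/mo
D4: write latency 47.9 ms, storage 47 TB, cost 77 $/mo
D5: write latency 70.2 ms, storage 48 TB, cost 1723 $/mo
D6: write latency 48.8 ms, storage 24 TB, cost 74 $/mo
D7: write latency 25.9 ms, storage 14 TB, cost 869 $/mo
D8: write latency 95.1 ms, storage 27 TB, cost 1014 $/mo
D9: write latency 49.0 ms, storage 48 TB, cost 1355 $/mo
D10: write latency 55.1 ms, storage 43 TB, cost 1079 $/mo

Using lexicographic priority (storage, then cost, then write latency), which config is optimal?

First maximize storage: best is 48, kept {D1, D5, D9}.
Then minimize cost: best is 1355, kept {D9}.

D9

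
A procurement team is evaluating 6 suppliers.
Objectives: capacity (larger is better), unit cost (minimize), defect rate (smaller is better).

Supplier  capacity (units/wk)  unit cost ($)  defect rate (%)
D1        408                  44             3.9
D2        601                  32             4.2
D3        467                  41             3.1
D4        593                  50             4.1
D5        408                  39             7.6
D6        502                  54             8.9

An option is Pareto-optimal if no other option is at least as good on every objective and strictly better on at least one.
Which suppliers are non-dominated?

D1: dominated by D3 (capacity 467≥408, unit cost 41≤44, defect rate 3.1≤3.9).
D2: not dominated (best capacity).
D3: not dominated (best defect rate).
D4: not dominated.
D5: dominated by D2 (capacity 601≥408, unit cost 32≤39, defect rate 4.2≤7.6).
D6: dominated by D2 (capacity 601≥502, unit cost 32≤54, defect rate 4.2≤8.9).

D2, D3, D4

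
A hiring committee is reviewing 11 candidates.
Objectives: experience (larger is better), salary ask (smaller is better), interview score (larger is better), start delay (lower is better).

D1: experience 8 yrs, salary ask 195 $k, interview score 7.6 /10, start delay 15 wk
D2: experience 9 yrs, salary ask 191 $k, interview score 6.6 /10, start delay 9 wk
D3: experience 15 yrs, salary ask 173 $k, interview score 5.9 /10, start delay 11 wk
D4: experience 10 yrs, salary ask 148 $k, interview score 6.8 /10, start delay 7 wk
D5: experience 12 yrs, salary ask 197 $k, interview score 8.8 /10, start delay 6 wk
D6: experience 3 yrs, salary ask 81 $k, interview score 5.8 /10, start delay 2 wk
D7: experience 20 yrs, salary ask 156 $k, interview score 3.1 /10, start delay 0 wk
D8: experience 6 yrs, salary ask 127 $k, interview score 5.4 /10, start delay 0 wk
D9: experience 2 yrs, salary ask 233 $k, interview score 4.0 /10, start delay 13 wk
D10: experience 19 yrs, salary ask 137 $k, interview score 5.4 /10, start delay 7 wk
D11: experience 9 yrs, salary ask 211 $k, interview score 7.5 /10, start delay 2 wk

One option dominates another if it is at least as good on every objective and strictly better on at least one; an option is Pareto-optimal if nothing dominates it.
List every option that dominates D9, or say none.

D2, D3, D4, D5, D6, D8, D10, D11

D2: experience 9≥2, salary ask 191≤233, interview score 6.6≥4.0, start delay 9≤13 — dominates D9.
D3: experience 15≥2, salary ask 173≤233, interview score 5.9≥4.0, start delay 11≤13 — dominates D9.
D4: experience 10≥2, salary ask 148≤233, interview score 6.8≥4.0, start delay 7≤13 — dominates D9.
D5: experience 12≥2, salary ask 197≤233, interview score 8.8≥4.0, start delay 6≤13 — dominates D9.
D6: experience 3≥2, salary ask 81≤233, interview score 5.8≥4.0, start delay 2≤13 — dominates D9.
D8: experience 6≥2, salary ask 127≤233, interview score 5.4≥4.0, start delay 0≤13 — dominates D9.
D10: experience 19≥2, salary ask 137≤233, interview score 5.4≥4.0, start delay 7≤13 — dominates D9.
D11: experience 9≥2, salary ask 211≤233, interview score 7.5≥4.0, start delay 2≤13 — dominates D9.
Others (D1, D7) are each worse than D9 on at least one objective.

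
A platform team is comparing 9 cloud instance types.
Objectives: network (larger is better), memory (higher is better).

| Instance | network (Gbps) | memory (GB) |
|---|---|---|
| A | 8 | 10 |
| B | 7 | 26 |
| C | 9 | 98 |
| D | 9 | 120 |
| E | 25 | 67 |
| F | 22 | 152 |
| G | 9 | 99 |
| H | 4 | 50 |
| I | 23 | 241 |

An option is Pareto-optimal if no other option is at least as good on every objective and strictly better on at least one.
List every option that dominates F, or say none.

I

I: network 23≥22, memory 241≥152 — dominates F.
Others (A, B, C, D, E, G, H) are each worse than F on at least one objective.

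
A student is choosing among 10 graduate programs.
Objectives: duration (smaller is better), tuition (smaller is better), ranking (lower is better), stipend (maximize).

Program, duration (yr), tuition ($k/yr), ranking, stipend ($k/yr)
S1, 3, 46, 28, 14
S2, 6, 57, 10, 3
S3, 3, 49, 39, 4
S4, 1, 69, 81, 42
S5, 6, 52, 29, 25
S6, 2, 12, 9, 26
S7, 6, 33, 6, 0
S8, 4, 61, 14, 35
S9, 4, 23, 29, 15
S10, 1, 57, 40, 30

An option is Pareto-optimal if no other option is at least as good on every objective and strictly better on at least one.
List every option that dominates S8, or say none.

none

S1: worse on ranking (28 vs 14).
S2: worse on duration (6 vs 4).
S3: worse on ranking (39 vs 14).
S4: worse on tuition (69 vs 61).
S5: worse on duration (6 vs 4).
S6: worse on stipend (26 vs 35).
S7: worse on duration (6 vs 4).
S9: worse on ranking (29 vs 14).
S10: worse on ranking (40 vs 14).
No option dominates S8.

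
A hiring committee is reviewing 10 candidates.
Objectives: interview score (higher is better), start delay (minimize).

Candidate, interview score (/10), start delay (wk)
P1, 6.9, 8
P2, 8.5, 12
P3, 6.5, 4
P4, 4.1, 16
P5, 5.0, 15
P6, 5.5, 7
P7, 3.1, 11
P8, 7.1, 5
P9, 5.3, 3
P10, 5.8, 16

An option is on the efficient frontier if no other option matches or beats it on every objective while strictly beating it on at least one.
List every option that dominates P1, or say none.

P8

P8: interview score 7.1≥6.9, start delay 5≤8 — dominates P1.
Others (P2, P3, P4, P5, P6, P7, P9, P10) are each worse than P1 on at least one objective.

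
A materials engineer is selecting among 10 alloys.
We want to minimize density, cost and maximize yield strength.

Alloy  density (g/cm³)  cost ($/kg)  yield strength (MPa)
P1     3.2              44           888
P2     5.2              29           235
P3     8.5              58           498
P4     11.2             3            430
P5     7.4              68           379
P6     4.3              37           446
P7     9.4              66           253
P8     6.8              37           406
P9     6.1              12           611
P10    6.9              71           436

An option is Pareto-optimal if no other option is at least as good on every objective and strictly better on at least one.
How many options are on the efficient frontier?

5

P1: not dominated (best density).
P2: not dominated.
P3: dominated by P1 (density 3.2≤8.5, cost 44≤58, yield strength 888≥498).
P4: not dominated (best cost).
P5: dominated by P1 (density 3.2≤7.4, cost 44≤68, yield strength 888≥379).
P6: not dominated.
P7: dominated by P1 (density 3.2≤9.4, cost 44≤66, yield strength 888≥253).
P8: dominated by P6 (density 4.3≤6.8, cost 37≤37, yield strength 446≥406).
P9: not dominated.
P10: dominated by P1 (density 3.2≤6.9, cost 44≤71, yield strength 888≥436).
Pareto-optimal: P1, P2, P4, P6, P9 → 5.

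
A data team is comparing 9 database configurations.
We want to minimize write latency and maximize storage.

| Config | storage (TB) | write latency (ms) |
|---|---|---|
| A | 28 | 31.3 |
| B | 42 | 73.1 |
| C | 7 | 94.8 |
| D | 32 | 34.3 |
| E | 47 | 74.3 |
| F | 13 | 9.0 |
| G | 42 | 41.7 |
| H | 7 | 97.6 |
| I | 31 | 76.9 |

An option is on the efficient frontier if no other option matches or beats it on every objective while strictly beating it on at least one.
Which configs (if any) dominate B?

G

G: storage 42≥42, write latency 41.7≤73.1 — dominates B.
Others (A, C, D, E, F, H, I) are each worse than B on at least one objective.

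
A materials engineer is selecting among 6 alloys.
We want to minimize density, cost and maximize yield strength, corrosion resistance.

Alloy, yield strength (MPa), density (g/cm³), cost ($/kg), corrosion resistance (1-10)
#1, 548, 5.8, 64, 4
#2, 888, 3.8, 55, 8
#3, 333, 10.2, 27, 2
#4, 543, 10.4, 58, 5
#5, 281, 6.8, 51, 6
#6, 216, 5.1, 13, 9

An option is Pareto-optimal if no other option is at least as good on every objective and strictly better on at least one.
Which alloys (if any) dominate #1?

#2: yield strength 888≥548, density 3.8≤5.8, cost 55≤64, corrosion resistance 8≥4 — dominates #1.
Others (#3, #4, #5, #6) are each worse than #1 on at least one objective.

#2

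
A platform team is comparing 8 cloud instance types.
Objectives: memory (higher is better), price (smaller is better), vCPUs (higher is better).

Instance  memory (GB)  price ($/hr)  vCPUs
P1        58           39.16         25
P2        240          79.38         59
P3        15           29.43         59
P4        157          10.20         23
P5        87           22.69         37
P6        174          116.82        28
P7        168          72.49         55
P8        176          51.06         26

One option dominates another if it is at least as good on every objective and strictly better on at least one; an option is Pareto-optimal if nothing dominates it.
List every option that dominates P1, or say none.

P5: memory 87≥58, price 22.69≤39.16, vCPUs 37≥25 — dominates P1.
Others (P2, P3, P4, P6, P7, P8) are each worse than P1 on at least one objective.

P5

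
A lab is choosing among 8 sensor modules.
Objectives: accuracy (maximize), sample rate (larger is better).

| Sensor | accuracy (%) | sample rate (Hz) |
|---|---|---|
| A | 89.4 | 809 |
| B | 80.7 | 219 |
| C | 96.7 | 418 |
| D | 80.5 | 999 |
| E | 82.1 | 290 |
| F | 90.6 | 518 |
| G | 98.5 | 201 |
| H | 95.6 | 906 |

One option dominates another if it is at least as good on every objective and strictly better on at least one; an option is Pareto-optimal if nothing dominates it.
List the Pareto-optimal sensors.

A: dominated by H (accuracy 95.6≥89.4, sample rate 906≥809).
B: dominated by A (accuracy 89.4≥80.7, sample rate 809≥219).
C: not dominated.
D: not dominated (best sample rate).
E: dominated by A (accuracy 89.4≥82.1, sample rate 809≥290).
F: dominated by H (accuracy 95.6≥90.6, sample rate 906≥518).
G: not dominated (best accuracy).
H: not dominated.

C, D, G, H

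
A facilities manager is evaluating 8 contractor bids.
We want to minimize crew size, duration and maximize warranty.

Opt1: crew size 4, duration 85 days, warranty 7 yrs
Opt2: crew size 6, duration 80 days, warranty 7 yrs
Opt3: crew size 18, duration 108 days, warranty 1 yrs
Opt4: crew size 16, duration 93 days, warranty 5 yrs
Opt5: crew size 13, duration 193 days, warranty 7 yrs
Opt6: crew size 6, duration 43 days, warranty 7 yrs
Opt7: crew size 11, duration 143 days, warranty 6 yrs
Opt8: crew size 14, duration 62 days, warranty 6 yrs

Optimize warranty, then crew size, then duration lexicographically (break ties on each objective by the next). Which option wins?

First maximize warranty: best is 7, kept {Opt1, Opt2, Opt5, Opt6}.
Then minimize crew size: best is 4, kept {Opt1}.

Opt1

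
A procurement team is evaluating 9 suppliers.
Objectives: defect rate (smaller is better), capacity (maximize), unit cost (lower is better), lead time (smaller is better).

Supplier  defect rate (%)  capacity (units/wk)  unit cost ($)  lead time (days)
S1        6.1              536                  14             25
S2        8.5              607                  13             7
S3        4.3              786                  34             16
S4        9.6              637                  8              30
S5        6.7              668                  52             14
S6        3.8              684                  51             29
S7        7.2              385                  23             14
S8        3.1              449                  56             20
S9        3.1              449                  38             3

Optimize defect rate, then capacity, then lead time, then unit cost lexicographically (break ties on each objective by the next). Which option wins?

S9

First minimize defect rate: best is 3.1, kept {S8, S9}.
Then maximize capacity: best is 449, kept {S8, S9}.
Then minimize lead time: best is 3, kept {S9}.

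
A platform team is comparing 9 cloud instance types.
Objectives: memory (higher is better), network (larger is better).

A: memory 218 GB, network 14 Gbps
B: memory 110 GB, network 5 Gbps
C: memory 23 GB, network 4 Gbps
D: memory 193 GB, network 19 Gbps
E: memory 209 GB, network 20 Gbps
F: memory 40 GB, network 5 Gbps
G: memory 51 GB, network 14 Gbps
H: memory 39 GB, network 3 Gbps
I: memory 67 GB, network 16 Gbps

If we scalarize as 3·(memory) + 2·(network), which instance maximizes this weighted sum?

A: 3·218 + 2·14 = 682
B: 3·110 + 2·5 = 340
C: 3·23 + 2·4 = 77
D: 3·193 + 2·19 = 617
E: 3·209 + 2·20 = 667
F: 3·40 + 2·5 = 130
G: 3·51 + 2·14 = 181
H: 3·39 + 2·3 = 123
I: 3·67 + 2·16 = 233
Highest: A at 682.

A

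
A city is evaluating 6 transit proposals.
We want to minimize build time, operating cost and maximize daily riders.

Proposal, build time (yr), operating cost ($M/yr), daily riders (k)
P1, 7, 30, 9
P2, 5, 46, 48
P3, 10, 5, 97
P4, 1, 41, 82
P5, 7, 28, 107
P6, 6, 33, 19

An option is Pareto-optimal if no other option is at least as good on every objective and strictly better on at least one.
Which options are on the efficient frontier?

P1: dominated by P5 (build time 7≤7, operating cost 28≤30, daily riders 107≥9).
P2: dominated by P4 (build time 1≤5, operating cost 41≤46, daily riders 82≥48).
P3: not dominated (best operating cost).
P4: not dominated (best build time).
P5: not dominated (best daily riders).
P6: not dominated.

P3, P4, P5, P6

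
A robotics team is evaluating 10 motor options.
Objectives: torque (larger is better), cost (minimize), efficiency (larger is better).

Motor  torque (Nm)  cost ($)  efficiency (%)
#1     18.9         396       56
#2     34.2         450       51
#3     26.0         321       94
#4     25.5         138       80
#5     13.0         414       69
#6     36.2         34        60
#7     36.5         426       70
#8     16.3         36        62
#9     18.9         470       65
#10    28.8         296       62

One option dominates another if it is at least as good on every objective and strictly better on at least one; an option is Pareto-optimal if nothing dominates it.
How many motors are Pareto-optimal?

6

#1: dominated by #3 (torque 26.0≥18.9, cost 321≤396, efficiency 94≥56).
#2: dominated by #6 (torque 36.2≥34.2, cost 34≤450, efficiency 60≥51).
#3: not dominated (best efficiency).
#4: not dominated.
#5: dominated by #3 (torque 26.0≥13.0, cost 321≤414, efficiency 94≥69).
#6: not dominated (best cost).
#7: not dominated (best torque).
#8: not dominated.
#9: dominated by #3 (torque 26.0≥18.9, cost 321≤470, efficiency 94≥65).
#10: not dominated.
Pareto-optimal: #3, #4, #6, #7, #8, #10 → 6.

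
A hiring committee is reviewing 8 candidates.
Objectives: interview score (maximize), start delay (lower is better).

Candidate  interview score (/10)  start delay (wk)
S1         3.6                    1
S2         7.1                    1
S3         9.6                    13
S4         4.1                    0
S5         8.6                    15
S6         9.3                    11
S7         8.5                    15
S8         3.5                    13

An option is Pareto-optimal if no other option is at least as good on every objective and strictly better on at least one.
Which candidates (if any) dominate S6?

S1: worse on interview score (3.6 vs 9.3).
S2: worse on interview score (7.1 vs 9.3).
S3: worse on start delay (13 vs 11).
S4: worse on interview score (4.1 vs 9.3).
S5: worse on interview score (8.6 vs 9.3).
S7: worse on interview score (8.5 vs 9.3).
S8: worse on interview score (3.5 vs 9.3).
No option dominates S6.

none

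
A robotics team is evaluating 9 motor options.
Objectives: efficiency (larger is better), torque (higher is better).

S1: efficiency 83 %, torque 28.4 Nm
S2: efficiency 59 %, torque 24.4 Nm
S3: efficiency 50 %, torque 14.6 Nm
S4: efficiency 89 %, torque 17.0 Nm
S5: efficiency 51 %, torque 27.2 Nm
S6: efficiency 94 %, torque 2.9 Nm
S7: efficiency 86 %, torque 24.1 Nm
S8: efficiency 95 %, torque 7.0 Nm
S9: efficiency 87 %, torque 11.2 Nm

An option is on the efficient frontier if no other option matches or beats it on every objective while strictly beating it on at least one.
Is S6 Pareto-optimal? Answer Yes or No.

S8 vs S6: efficiency 95≥94, torque 7.0≥2.9 — S8 is at least as good on every objective and strictly better on at least one, so S8 dominates S6.

No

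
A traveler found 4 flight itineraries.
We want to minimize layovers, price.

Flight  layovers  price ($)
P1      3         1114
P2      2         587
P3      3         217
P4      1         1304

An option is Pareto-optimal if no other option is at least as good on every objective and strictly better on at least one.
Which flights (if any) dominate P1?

P2: layovers 2≤3, price 587≤1114 — dominates P1.
P3: layovers 3≤3, price 217≤1114 — dominates P1.
Others (P4) are each worse than P1 on at least one objective.

P2, P3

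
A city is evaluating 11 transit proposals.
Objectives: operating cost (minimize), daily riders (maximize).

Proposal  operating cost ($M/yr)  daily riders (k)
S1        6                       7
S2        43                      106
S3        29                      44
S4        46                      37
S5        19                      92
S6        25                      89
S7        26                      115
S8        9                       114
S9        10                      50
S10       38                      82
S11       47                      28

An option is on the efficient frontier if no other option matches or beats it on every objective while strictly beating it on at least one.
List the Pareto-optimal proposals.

S1: not dominated (best operating cost).
S2: dominated by S7 (operating cost 26≤43, daily riders 115≥106).
S3: dominated by S5 (operating cost 19≤29, daily riders 92≥44).
S4: dominated by S2 (operating cost 43≤46, daily riders 106≥37).
S5: dominated by S8 (operating cost 9≤19, daily riders 114≥92).
S6: dominated by S5 (operating cost 19≤25, daily riders 92≥89).
S7: not dominated (best daily riders).
S8: not dominated.
S9: dominated by S8 (operating cost 9≤10, daily riders 114≥50).
S10: dominated by S5 (operating cost 19≤38, daily riders 92≥82).
S11: dominated by S2 (operating cost 43≤47, daily riders 106≥28).

S1, S7, S8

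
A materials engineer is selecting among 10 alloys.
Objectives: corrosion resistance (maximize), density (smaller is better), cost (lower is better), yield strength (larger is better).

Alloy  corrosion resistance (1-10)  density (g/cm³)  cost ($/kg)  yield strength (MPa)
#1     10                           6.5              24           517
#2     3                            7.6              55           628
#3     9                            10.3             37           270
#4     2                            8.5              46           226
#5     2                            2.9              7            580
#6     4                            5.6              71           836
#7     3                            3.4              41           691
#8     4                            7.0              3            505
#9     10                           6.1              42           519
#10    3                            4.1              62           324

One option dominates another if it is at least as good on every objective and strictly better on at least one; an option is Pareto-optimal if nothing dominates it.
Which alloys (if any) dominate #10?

#7

#7: corrosion resistance 3≥3, density 3.4≤4.1, cost 41≤62, yield strength 691≥324 — dominates #10.
Others (#1, #2, #3, #4, #5, #6, #8, #9) are each worse than #10 on at least one objective.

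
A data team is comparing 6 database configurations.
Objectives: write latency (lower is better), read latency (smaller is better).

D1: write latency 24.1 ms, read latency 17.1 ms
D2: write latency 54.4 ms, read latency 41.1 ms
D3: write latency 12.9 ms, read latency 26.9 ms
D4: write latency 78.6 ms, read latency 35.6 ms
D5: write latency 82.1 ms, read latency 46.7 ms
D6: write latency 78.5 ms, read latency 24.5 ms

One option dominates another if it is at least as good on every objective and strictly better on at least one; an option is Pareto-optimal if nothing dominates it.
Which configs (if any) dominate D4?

D1, D3, D6

D1: write latency 24.1≤78.6, read latency 17.1≤35.6 — dominates D4.
D3: write latency 12.9≤78.6, read latency 26.9≤35.6 — dominates D4.
D6: write latency 78.5≤78.6, read latency 24.5≤35.6 — dominates D4.
Others (D2, D5) are each worse than D4 on at least one objective.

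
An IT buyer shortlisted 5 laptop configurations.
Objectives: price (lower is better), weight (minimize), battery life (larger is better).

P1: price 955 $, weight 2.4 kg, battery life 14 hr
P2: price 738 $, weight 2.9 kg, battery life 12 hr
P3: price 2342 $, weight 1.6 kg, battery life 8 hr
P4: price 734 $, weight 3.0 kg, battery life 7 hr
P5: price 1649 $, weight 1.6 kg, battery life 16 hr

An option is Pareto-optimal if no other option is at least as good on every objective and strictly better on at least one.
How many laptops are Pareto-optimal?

P1: not dominated.
P2: not dominated.
P3: dominated by P5 (price 1649≤2342, weight 1.6≤1.6, battery life 16≥8).
P4: not dominated (best price).
P5: not dominated (best battery life).
Pareto-optimal: P1, P2, P4, P5 → 4.

4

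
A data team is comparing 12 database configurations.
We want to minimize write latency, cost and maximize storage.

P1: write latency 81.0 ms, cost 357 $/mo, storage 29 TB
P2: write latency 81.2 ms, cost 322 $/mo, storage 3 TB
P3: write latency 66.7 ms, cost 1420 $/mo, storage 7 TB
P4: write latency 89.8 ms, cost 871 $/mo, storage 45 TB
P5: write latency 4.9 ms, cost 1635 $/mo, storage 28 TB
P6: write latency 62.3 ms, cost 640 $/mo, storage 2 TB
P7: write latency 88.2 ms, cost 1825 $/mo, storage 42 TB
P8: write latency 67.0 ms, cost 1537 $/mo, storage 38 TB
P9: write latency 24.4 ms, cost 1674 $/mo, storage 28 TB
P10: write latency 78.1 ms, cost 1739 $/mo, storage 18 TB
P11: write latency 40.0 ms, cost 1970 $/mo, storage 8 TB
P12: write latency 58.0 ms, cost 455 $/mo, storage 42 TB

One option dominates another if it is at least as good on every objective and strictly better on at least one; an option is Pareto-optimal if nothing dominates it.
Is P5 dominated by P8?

No

P8 vs P5: P8 is worse on write latency (67.0 vs 4.9), so it does not dominate P5.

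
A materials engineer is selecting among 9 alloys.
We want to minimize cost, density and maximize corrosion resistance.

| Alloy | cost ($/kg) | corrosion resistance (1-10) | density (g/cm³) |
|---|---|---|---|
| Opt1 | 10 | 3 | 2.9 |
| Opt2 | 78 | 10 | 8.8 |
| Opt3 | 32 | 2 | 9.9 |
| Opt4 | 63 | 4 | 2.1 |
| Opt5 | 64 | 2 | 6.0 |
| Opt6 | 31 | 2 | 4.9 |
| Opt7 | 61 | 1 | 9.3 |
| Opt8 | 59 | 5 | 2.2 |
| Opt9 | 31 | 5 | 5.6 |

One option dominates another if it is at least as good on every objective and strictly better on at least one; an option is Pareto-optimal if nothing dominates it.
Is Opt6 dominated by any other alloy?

Opt1 vs Opt6: cost 10≤31, corrosion resistance 3≥2, density 2.9≤4.9 — Opt1 is at least as good on every objective and strictly better on at least one, so Opt1 dominates Opt6.

Yes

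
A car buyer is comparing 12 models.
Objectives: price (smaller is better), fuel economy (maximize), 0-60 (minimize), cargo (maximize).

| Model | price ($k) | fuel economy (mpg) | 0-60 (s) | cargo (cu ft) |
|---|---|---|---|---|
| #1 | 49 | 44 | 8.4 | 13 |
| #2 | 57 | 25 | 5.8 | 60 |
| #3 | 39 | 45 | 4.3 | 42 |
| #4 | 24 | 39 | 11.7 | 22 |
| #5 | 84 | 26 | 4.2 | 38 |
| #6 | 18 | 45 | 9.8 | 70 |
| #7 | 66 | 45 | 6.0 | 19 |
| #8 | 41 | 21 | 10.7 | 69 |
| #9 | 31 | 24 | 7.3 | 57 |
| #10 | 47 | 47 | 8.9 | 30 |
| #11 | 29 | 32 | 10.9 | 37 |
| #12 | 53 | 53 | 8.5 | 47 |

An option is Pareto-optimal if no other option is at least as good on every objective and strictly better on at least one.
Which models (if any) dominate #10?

none

#1: worse on price (49 vs 47).
#2: worse on price (57 vs 47).
#3: worse on fuel economy (45 vs 47).
#4: worse on fuel economy (39 vs 47).
#5: worse on price (84 vs 47).
#6: worse on fuel economy (45 vs 47).
#7: worse on price (66 vs 47).
#8: worse on fuel economy (21 vs 47).
#9: worse on fuel economy (24 vs 47).
#11: worse on fuel economy (32 vs 47).
#12: worse on price (53 vs 47).
No option dominates #10.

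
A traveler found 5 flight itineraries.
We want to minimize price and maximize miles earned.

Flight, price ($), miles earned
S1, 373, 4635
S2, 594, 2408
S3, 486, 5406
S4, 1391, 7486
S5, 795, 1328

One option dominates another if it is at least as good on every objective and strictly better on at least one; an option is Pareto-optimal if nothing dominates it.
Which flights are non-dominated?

S1: not dominated (best price).
S2: dominated by S1 (price 373≤594, miles earned 4635≥2408).
S3: not dominated.
S4: not dominated (best miles earned).
S5: dominated by S1 (price 373≤795, miles earned 4635≥1328).

S1, S3, S4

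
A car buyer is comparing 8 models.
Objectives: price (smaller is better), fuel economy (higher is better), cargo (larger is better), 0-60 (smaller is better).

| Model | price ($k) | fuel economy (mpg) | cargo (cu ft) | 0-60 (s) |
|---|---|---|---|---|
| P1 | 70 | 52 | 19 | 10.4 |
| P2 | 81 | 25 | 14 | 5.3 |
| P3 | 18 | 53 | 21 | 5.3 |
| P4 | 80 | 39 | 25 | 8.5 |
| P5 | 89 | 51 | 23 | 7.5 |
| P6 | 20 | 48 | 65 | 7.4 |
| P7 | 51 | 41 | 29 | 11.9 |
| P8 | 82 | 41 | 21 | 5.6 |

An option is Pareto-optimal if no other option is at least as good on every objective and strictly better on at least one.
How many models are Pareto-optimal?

3

P1: dominated by P3 (price 18≤70, fuel economy 53≥52, cargo 21≥19, 0-60 5.3≤10.4).
P2: dominated by P3 (price 18≤81, fuel economy 53≥25, cargo 21≥14, 0-60 5.3≤5.3).
P3: not dominated (best price).
P4: dominated by P6 (price 20≤80, fuel economy 48≥39, cargo 65≥25, 0-60 7.4≤8.5).
P5: not dominated.
P6: not dominated (best cargo).
P7: dominated by P6 (price 20≤51, fuel economy 48≥41, cargo 65≥29, 0-60 7.4≤11.9).
P8: dominated by P3 (price 18≤82, fuel economy 53≥41, cargo 21≥21, 0-60 5.3≤5.6).
Pareto-optimal: P3, P5, P6 → 3.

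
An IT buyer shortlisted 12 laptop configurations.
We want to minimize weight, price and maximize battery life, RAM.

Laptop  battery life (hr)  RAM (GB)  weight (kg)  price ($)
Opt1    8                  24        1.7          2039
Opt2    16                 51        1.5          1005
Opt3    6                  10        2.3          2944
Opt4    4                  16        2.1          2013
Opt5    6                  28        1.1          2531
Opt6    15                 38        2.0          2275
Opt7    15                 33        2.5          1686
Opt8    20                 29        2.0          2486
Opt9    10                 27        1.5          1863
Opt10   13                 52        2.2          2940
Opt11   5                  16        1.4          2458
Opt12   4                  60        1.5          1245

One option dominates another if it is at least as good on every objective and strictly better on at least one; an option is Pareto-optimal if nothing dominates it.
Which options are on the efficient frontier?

Opt1: dominated by Opt2 (battery life 16≥8, RAM 51≥24, weight 1.5≤1.7, price 1005≤2039).
Opt2: not dominated (best price).
Opt3: dominated by Opt1 (battery life 8≥6, RAM 24≥10, weight 1.7≤2.3, price 2039≤2944).
Opt4: dominated by Opt2 (battery life 16≥4, RAM 51≥16, weight 1.5≤2.1, price 1005≤2013).
Opt5: not dominated (best weight).
Opt6: dominated by Opt2 (battery life 16≥15, RAM 51≥38, weight 1.5≤2.0, price 1005≤2275).
Opt7: dominated by Opt2 (battery life 16≥15, RAM 51≥33, weight 1.5≤2.5, price 1005≤1686).
Opt8: not dominated (best battery life).
Opt9: dominated by Opt2 (battery life 16≥10, RAM 51≥27, weight 1.5≤1.5, price 1005≤1863).
Opt10: not dominated.
Opt11: not dominated.
Opt12: not dominated (best RAM).

Opt2, Opt5, Opt8, Opt10, Opt11, Opt12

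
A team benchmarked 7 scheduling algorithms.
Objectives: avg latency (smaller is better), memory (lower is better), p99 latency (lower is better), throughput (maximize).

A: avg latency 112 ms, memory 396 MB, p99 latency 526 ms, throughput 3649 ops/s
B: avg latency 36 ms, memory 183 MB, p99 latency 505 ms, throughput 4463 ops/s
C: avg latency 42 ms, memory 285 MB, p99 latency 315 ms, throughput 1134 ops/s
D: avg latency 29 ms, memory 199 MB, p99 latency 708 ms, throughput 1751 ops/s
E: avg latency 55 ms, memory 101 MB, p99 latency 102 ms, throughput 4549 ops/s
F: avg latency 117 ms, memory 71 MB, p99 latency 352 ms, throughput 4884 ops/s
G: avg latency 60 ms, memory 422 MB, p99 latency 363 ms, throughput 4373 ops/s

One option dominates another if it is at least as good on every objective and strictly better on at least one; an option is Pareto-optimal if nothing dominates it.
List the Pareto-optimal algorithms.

A: dominated by B (avg latency 36≤112, memory 183≤396, p99 latency 505≤526, throughput 4463≥3649).
B: not dominated.
C: not dominated.
D: not dominated (best avg latency).
E: not dominated (best p99 latency).
F: not dominated (best memory).
G: dominated by E (avg latency 55≤60, memory 101≤422, p99 latency 102≤363, throughput 4549≥4373).

B, C, D, E, F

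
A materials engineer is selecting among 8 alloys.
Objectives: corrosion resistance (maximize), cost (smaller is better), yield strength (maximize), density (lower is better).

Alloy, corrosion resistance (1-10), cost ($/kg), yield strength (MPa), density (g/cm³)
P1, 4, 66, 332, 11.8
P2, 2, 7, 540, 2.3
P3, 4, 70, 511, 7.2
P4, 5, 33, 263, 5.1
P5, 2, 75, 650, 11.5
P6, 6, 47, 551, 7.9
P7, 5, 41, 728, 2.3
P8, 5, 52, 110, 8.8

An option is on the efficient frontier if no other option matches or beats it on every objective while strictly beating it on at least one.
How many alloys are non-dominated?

P1: dominated by P6 (corrosion resistance 6≥4, cost 47≤66, yield strength 551≥332, density 7.9≤11.8).
P2: not dominated (best cost).
P3: dominated by P7 (corrosion resistance 5≥4, cost 41≤70, yield strength 728≥511, density 2.3≤7.2).
P4: not dominated.
P5: dominated by P7 (corrosion resistance 5≥2, cost 41≤75, yield strength 728≥650, density 2.3≤11.5).
P6: not dominated (best corrosion resistance).
P7: not dominated (best yield strength).
P8: dominated by P4 (corrosion resistance 5≥5, cost 33≤52, yield strength 263≥110, density 5.1≤8.8).
Pareto-optimal: P2, P4, P6, P7 → 4.

4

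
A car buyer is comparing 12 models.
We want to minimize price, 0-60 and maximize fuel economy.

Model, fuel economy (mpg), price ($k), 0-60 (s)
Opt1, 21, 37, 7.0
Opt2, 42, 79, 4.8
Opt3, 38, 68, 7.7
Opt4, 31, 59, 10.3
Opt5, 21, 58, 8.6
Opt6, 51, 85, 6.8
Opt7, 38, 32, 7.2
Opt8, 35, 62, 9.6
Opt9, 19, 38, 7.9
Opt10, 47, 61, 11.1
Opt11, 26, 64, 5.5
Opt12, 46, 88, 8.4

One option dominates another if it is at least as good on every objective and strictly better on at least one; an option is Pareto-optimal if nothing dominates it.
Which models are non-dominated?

Opt1, Opt2, Opt6, Opt7, Opt10, Opt11

Opt1: not dominated.
Opt2: not dominated (best 0-60).
Opt3: dominated by Opt7 (fuel economy 38≥38, price 32≤68, 0-60 7.2≤7.7).
Opt4: dominated by Opt7 (fuel economy 38≥31, price 32≤59, 0-60 7.2≤10.3).
Opt5: dominated by Opt1 (fuel economy 21≥21, price 37≤58, 0-60 7.0≤8.6).
Opt6: not dominated (best fuel economy).
Opt7: not dominated (best price).
Opt8: dominated by Opt7 (fuel economy 38≥35, price 32≤62, 0-60 7.2≤9.6).
Opt9: dominated by Opt1 (fuel economy 21≥19, price 37≤38, 0-60 7.0≤7.9).
Opt10: not dominated.
Opt11: not dominated.
Opt12: dominated by Opt6 (fuel economy 51≥46, price 85≤88, 0-60 6.8≤8.4).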